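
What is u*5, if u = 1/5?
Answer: 1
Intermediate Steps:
u = 1/5 ≈ 0.20000
u*5 = (1/5)*5 = 1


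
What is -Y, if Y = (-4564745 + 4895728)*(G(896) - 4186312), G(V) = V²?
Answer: 1119879656568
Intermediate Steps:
Y = -1119879656568 (Y = (-4564745 + 4895728)*(896² - 4186312) = 330983*(802816 - 4186312) = 330983*(-3383496) = -1119879656568)
-Y = -1*(-1119879656568) = 1119879656568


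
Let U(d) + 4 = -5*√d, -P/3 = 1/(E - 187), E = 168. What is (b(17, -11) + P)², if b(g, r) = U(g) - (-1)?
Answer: 156341/361 + 540*√17/19 ≈ 550.26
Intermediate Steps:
P = 3/19 (P = -3/(168 - 187) = -3/(-19) = -3*(-1/19) = 3/19 ≈ 0.15789)
U(d) = -4 - 5*√d
b(g, r) = -3 - 5*√g (b(g, r) = (-4 - 5*√g) - (-1) = (-4 - 5*√g) - 1*(-1) = (-4 - 5*√g) + 1 = -3 - 5*√g)
(b(17, -11) + P)² = ((-3 - 5*√17) + 3/19)² = (-54/19 - 5*√17)²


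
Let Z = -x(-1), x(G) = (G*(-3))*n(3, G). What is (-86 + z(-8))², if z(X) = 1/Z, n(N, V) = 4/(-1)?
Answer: 1062961/144 ≈ 7381.7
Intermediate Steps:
n(N, V) = -4 (n(N, V) = 4*(-1) = -4)
x(G) = 12*G (x(G) = (G*(-3))*(-4) = -3*G*(-4) = 12*G)
Z = 12 (Z = -12*(-1) = -1*(-12) = 12)
z(X) = 1/12
(-86 + z(-8))² = (-86 + 1/12)² = (-1031/12)² = 1062961/144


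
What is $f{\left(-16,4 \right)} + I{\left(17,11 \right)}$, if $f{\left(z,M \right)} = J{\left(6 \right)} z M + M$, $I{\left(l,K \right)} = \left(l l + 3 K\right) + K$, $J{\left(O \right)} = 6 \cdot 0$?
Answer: $337$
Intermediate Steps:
$J{\left(O \right)} = 0$
$I{\left(l,K \right)} = l^{2} + 4 K$ ($I{\left(l,K \right)} = \left(l^{2} + 3 K\right) + K = l^{2} + 4 K$)
$f{\left(z,M \right)} = M$ ($f{\left(z,M \right)} = 0 z M + M = 0 M + M = 0 + M = M$)
$f{\left(-16,4 \right)} + I{\left(17,11 \right)} = 4 + \left(17^{2} + 4 \cdot 11\right) = 4 + \left(289 + 44\right) = 4 + 333 = 337$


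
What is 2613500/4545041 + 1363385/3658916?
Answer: 15759217689785/16629923235556 ≈ 0.94764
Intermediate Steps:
2613500/4545041 + 1363385/3658916 = 15759217689785/16629923235556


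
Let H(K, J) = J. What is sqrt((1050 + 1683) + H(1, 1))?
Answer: sqrt(2734) ≈ 52.288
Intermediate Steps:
sqrt((1050 + 1683) + H(1, 1)) = sqrt((1050 + 1683) + 1) = sqrt(2733 + 1) = sqrt(2734)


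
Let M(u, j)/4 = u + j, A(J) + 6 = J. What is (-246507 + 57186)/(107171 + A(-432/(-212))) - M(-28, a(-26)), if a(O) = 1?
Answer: 603390111/5679853 ≈ 106.23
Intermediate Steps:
A(J) = -6 + J
M(u, j) = 4*j + 4*u (M(u, j) = 4*(u + j) = 4*(j + u) = 4*j + 4*u)
(-246507 + 57186)/(107171 + A(-432/(-212))) - M(-28, a(-26)) = (-246507 + 57186)/(107171 + (-6 - 432/(-212))) - (4*1 + 4*(-28)) = -189321/(107171 + (-6 - 432*(-1/212))) - (4 - 112) = -189321/(107171 + (-6 + 108/53)) - 1*(-108) = -189321/(107171 - 210/53) + 108 = -189321/5679853/53 + 108 = -189321*53/5679853 + 108 = -10034013/5679853 + 108 = 603390111/5679853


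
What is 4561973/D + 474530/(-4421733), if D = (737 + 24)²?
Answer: 19897016271079/2560718436693 ≈ 7.7701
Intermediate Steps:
D = 579121 (D = 761² = 579121)
4561973/D + 474530/(-4421733) = 4561973/579121 + 474530/(-4421733) = 4561973*(1/579121) + 474530*(-1/4421733) = 4561973/579121 - 474530/4421733 = 19897016271079/2560718436693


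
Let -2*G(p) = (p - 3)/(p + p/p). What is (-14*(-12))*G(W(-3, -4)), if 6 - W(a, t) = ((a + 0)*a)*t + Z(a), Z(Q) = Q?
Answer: -1764/23 ≈ -76.696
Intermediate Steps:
W(a, t) = 6 - a - t*a**2 (W(a, t) = 6 - (((a + 0)*a)*t + a) = 6 - ((a*a)*t + a) = 6 - (a**2*t + a) = 6 - (t*a**2 + a) = 6 - (a + t*a**2) = 6 + (-a - t*a**2) = 6 - a - t*a**2)
G(p) = -(-3 + p)/(2*(1 + p)) (G(p) = -(p - 3)/(2*(p + p/p)) = -(-3 + p)/(2*(p + 1)) = -(-3 + p)/(2*(1 + p)))
(-14*(-12))*G(W(-3, -4)) = (-14*(-12))*((3 - (6 - 1*(-3) - 1*(-4)*(-3)**2))/(2*(1 + (6 - 1*(-3) - 1*(-4)*(-3)**2)))) = 168*((3 - (6 + 3 - 1*(-4)*9))/(2*(1 + (6 + 3 - 1*(-4)*9)))) = 168*((3 - (6 + 3 + 36))/(2*(1 + (6 + 3 + 36)))) = 168*((3 - 1*45)/(2*(1 + 45))) = 168*((1/2)*(3 - 45)/46) = 168*((1/2)*(1/46)*(-42)) = 168*(-21/46) = -1764/23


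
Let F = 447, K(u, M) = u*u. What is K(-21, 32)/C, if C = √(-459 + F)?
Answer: -147*I*√3/2 ≈ -127.31*I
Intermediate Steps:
K(u, M) = u²
C = 2*I*√3 (C = √(-459 + 447) = √(-12) = 2*I*√3 ≈ 3.4641*I)
K(-21, 32)/C = (-21)²/((2*I*√3)) = 441*(-I*√3/6) = -147*I*√3/2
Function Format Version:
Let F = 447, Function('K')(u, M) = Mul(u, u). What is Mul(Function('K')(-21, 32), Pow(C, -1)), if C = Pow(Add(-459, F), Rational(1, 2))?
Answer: Mul(Rational(-147, 2), I, Pow(3, Rational(1, 2))) ≈ Mul(-127.31, I)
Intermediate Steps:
Function('K')(u, M) = Pow(u, 2)
C = Mul(2, I, Pow(3, Rational(1, 2))) (C = Pow(Add(-459, 447), Rational(1, 2)) = Pow(-12, Rational(1, 2)) = Mul(2, I, Pow(3, Rational(1, 2))) ≈ Mul(3.4641, I))
Mul(Function('K')(-21, 32), Pow(C, -1)) = Mul(Pow(-21, 2), Pow(Mul(2, I, Pow(3, Rational(1, 2))), -1)) = Mul(441, Mul(Rational(-1, 6), I, Pow(3, Rational(1, 2)))) = Mul(Rational(-147, 2), I, Pow(3, Rational(1, 2)))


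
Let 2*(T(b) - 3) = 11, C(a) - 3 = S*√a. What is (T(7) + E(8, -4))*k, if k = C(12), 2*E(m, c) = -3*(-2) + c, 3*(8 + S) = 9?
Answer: 57/2 - 95*√3 ≈ -136.04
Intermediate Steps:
S = -5 (S = -8 + (⅓)*9 = -8 + 3 = -5)
C(a) = 3 - 5*√a
E(m, c) = 3 + c/2 (E(m, c) = (-3*(-2) + c)/2 = (6 + c)/2 = 3 + c/2)
k = 3 - 10*√3 ≈ -14.321
T(b) = 17/2 (T(b) = 3 + (½)*11 = 3 + 11/2 = 17/2)
(T(7) + E(8, -4))*k = (17/2 + (3 + (½)*(-4)))*(3 - 10*√3) = (17/2 + (3 - 2))*(3 - 10*√3) = (17/2 + 1)*(3 - 10*√3) = 19*(3 - 10*√3)/2 = 57/2 - 95*√3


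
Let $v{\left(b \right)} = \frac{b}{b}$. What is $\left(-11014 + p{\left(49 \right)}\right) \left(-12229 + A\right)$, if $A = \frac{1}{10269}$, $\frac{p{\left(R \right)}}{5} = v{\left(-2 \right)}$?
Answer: $\frac{1382505816400}{10269} \approx 1.3463 \cdot 10^{8}$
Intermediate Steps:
$v{\left(b \right)} = 1$
$p{\left(R \right)} = 5$ ($p{\left(R \right)} = 5 \cdot 1 = 5$)
$A = \frac{1}{10269} \approx 9.738 \cdot 10^{-5}$
$\left(-11014 + p{\left(49 \right)}\right) \left(-12229 + A\right) = \left(-11014 + 5\right) \left(-12229 + \frac{1}{10269}\right) = \left(-11009\right) \left(- \frac{125579600}{10269}\right) = \frac{1382505816400}{10269}$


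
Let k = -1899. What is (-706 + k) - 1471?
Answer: -4076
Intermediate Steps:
(-706 + k) - 1471 = (-706 - 1899) - 1471 = -2605 - 1471 = -4076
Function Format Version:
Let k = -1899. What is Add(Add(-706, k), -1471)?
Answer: -4076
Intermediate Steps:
Add(Add(-706, k), -1471) = Add(Add(-706, -1899), -1471) = Add(-2605, -1471) = -4076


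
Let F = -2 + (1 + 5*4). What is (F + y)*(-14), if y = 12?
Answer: -434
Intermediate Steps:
F = 19 (F = -2 + (1 + 20) = -2 + 21 = 19)
(F + y)*(-14) = (19 + 12)*(-14) = 31*(-14) = -434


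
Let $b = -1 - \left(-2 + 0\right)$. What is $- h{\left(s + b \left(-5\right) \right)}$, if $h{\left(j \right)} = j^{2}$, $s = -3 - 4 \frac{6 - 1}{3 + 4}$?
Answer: $- \frac{5776}{49} \approx -117.88$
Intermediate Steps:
$b = 1$ ($b = -1 - -2 = -1 + 2 = 1$)
$s = - \frac{41}{7}$ ($s = -3 - 4 \cdot \frac{5}{7} = -3 - 4 \cdot 5 \cdot \frac{1}{7} = -3 - \frac{20}{7} = - \frac{41}{7} \approx -5.8571$)
$- h{\left(s + b \left(-5\right) \right)} = - \left(- \frac{41}{7} + 1 \left(-5\right)\right)^{2} = - \left(- \frac{41}{7} - 5\right)^{2} = - \left(- \frac{76}{7}\right)^{2} = \left(-1\right) \frac{5776}{49} = - \frac{5776}{49}$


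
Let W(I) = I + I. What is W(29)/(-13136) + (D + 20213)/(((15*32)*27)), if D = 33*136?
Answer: 20232541/10640160 ≈ 1.9015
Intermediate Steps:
D = 4488
W(I) = 2*I
W(29)/(-13136) + (D + 20213)/(((15*32)*27)) = (2*29)/(-13136) + (4488 + 20213)/(((15*32)*27)) = 58*(-1/13136) + 24701/((480*27)) = -29/6568 + 24701/12960 = 20232541/10640160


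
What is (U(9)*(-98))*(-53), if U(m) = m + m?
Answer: 93492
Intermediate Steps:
U(m) = 2*m
(U(9)*(-98))*(-53) = ((2*9)*(-98))*(-53) = (18*(-98))*(-53) = -1764*(-53) = 93492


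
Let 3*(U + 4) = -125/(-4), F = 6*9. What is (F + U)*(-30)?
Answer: -3625/2 ≈ -1812.5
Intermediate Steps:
F = 54
U = 77/12 (U = -4 + (-125/(-4))/3 = -4 + (-125*(-¼))/3 = -4 + (⅓)*(125/4) = -4 + 125/12 = 77/12 ≈ 6.4167)
(F + U)*(-30) = (54 + 77/12)*(-30) = (725/12)*(-30) = -3625/2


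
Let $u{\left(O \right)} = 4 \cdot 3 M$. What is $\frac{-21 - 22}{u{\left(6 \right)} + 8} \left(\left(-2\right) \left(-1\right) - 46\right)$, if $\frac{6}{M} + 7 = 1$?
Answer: $-473$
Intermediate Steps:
$M = -1$ ($M = \frac{6}{-7 + 1} = \frac{6}{-6} = 6 \left(- \frac{1}{6}\right) = -1$)
$u{\left(O \right)} = -12$ ($u{\left(O \right)} = 4 \cdot 3 \left(-1\right) = 12 \left(-1\right) = -12$)
$\frac{-21 - 22}{u{\left(6 \right)} + 8} \left(\left(-2\right) \left(-1\right) - 46\right) = \frac{-21 - 22}{-12 + 8} \left(\left(-2\right) \left(-1\right) - 46\right) = - \frac{43}{-4} \left(2 - 46\right) = \left(-43\right) \left(- \frac{1}{4}\right) \left(-44\right) = \frac{43}{4} \left(-44\right) = -473$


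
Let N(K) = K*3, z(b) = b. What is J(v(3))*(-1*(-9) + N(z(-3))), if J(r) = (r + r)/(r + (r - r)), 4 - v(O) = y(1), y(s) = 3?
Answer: 0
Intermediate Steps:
v(O) = 1 (v(O) = 4 - 1*3 = 4 - 3 = 1)
J(r) = 2 (J(r) = (2*r)/(r + 0) = (2*r)/r = 2)
N(K) = 3*K
J(v(3))*(-1*(-9) + N(z(-3))) = 2*(-1*(-9) + 3*(-3)) = 2*(9 - 9) = 2*0 = 0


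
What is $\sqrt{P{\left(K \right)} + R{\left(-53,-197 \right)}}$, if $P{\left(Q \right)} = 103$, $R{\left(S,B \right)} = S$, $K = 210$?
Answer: $5 \sqrt{2} \approx 7.0711$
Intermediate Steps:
$\sqrt{P{\left(K \right)} + R{\left(-53,-197 \right)}} = \sqrt{103 - 53} = \sqrt{50} = 5 \sqrt{2}$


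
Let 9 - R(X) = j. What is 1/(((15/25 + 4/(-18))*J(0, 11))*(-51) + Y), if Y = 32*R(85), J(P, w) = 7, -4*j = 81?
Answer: 15/12017 ≈ 0.0012482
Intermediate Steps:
j = -81/4 (j = -1/4*81 = -81/4 ≈ -20.250)
R(X) = 117/4 (R(X) = 9 - 1*(-81/4) = 9 + 81/4 = 117/4)
Y = 936 (Y = 32*(117/4) = 936)
1/(((15/25 + 4/(-18))*J(0, 11))*(-51) + Y) = 1/(((15/25 + 4/(-18))*7)*(-51) + 936) = 1/(((15*(1/25) + 4*(-1/18))*7)*(-51) + 936) = 1/(((3/5 - 2/9)*7)*(-51) + 936) = 1/(((17/45)*7)*(-51) + 936) = 1/((119/45)*(-51) + 936) = 1/(-2023/15 + 936) = 1/(12017/15) = 15/12017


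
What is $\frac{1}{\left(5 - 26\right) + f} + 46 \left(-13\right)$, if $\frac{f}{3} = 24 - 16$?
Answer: $- \frac{1793}{3} \approx -597.67$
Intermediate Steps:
$f = 24$ ($f = 3 \left(24 - 16\right) = 3 \cdot 8 = 24$)
$\frac{1}{\left(5 - 26\right) + f} + 46 \left(-13\right) = \frac{1}{\left(5 - 26\right) + 24} + 46 \left(-13\right) = \frac{1}{\left(5 - 26\right) + 24} - 598 = \frac{1}{-21 + 24} - 598 = \frac{1}{3} - 598 = - \frac{1793}{3}$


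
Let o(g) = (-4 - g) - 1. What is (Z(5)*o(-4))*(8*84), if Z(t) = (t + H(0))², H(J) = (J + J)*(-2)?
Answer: -16800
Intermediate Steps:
H(J) = -4*J (H(J) = (2*J)*(-2) = -4*J)
Z(t) = t² (Z(t) = (t - 4*0)² = (t + 0)² = t²)
o(g) = -5 - g
(Z(5)*o(-4))*(8*84) = (5²*(-5 - 1*(-4)))*(8*84) = (25*(-5 + 4))*672 = (25*(-1))*672 = -25*672 = -16800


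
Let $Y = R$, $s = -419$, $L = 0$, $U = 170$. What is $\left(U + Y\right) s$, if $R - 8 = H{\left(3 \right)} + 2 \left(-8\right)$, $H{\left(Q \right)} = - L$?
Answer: $-67878$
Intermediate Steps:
$H{\left(Q \right)} = 0$ ($H{\left(Q \right)} = \left(-1\right) 0 = 0$)
$R = -8$ ($R = 8 + \left(0 + 2 \left(-8\right)\right) = 8 + \left(0 - 16\right) = 8 - 16 = -8$)
$Y = -8$
$\left(U + Y\right) s = \left(170 - 8\right) \left(-419\right) = 162 \left(-419\right) = -67878$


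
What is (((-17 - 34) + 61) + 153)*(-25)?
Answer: -4075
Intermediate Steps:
(((-17 - 34) + 61) + 153)*(-25) = ((-51 + 61) + 153)*(-25) = (10 + 153)*(-25) = 163*(-25) = -4075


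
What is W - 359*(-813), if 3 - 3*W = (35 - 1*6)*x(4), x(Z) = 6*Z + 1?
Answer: 874879/3 ≈ 2.9163e+5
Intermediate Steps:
x(Z) = 1 + 6*Z
W = -722/3 (W = 1 - (35 - 1*6)*(1 + 6*4)/3 = 1 - (35 - 6)*(1 + 24)/3 = 1 - 29*25/3 = 1 - 1/3*725 = 1 - 725/3 = -722/3 ≈ -240.67)
W - 359*(-813) = -722/3 - 359*(-813) = -722/3 + 291867 = 874879/3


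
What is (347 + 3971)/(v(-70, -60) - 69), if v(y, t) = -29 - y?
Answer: -2159/14 ≈ -154.21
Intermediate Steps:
(347 + 3971)/(v(-70, -60) - 69) = (347 + 3971)/((-29 - 1*(-70)) - 69) = 4318/((-29 + 70) - 69) = 4318/(41 - 69) = 4318/(-28) = 4318*(-1/28) = -2159/14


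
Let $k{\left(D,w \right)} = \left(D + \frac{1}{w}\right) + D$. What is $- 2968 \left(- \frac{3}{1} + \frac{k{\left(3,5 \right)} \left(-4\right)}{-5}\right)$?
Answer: $- \frac{145432}{25} \approx -5817.3$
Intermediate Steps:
$k{\left(D,w \right)} = \frac{1}{w} + 2 D$
$- 2968 \left(- \frac{3}{1} + \frac{k{\left(3,5 \right)} \left(-4\right)}{-5}\right) = - 2968 \left(- \frac{3}{1} + \frac{\left(\frac{1}{5} + 2 \cdot 3\right) \left(-4\right)}{-5}\right) = - 2968 \left(\left(-3\right) 1 + \left(\frac{1}{5} + 6\right) \left(-4\right) \left(- \frac{1}{5}\right)\right) = - 2968 \left(-3 + \frac{31}{5} \left(-4\right) \left(- \frac{1}{5}\right)\right) = - 2968 \left(-3 - - \frac{124}{25}\right) = - 2968 \left(-3 + \frac{124}{25}\right) = \left(-2968\right) \frac{49}{25} = - \frac{145432}{25}$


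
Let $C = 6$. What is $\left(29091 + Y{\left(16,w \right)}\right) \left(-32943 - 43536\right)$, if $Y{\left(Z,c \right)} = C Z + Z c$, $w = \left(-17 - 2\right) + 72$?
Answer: $-2297046765$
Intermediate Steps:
$w = 53$ ($w = -19 + 72 = 53$)
$Y{\left(Z,c \right)} = 6 Z + Z c$
$\left(29091 + Y{\left(16,w \right)}\right) \left(-32943 - 43536\right) = \left(29091 + 16 \left(6 + 53\right)\right) \left(-32943 - 43536\right) = \left(29091 + 16 \cdot 59\right) \left(-76479\right) = \left(29091 + 944\right) \left(-76479\right) = 30035 \left(-76479\right) = -2297046765$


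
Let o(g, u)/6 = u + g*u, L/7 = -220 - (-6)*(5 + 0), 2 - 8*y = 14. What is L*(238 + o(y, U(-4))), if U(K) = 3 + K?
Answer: -320530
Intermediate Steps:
y = -3/2 (y = ¼ - ⅛*14 = ¼ - 7/4 = -3/2 ≈ -1.5000)
L = -1330 (L = 7*(-220 - (-6)*(5 + 0)) = 7*(-220 - (-6)*5) = 7*(-220 - 1*(-30)) = 7*(-220 + 30) = 7*(-190) = -1330)
o(g, u) = 6*u + 6*g*u (o(g, u) = 6*(u + g*u) = 6*u + 6*g*u)
L*(238 + o(y, U(-4))) = -1330*(238 + 6*(3 - 4)*(1 - 3/2)) = -1330*(238 + 6*(-1)*(-½)) = -1330*(238 + 3) = -1330*241 = -320530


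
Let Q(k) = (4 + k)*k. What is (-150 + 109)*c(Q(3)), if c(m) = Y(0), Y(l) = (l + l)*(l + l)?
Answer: 0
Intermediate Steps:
Y(l) = 4*l² (Y(l) = (2*l)*(2*l) = 4*l²)
Q(k) = k*(4 + k)
c(m) = 0 (c(m) = 4*0² = 4*0 = 0)
(-150 + 109)*c(Q(3)) = (-150 + 109)*0 = -41*0 = 0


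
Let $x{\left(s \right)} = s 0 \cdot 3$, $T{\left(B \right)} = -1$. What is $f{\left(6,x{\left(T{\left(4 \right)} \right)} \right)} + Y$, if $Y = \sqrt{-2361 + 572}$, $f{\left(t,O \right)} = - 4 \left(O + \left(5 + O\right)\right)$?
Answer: $-20 + i \sqrt{1789} \approx -20.0 + 42.297 i$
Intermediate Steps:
$x{\left(s \right)} = 0$ ($x{\left(s \right)} = 0 \cdot 3 = 0$)
$f{\left(t,O \right)} = -20 - 8 O$ ($f{\left(t,O \right)} = - 4 \left(5 + 2 O\right) = -20 - 8 O$)
$Y = i \sqrt{1789}$ ($Y = \sqrt{-1789} = i \sqrt{1789} \approx 42.297 i$)
$f{\left(6,x{\left(T{\left(4 \right)} \right)} \right)} + Y = \left(-20 - 0\right) + i \sqrt{1789} = \left(-20 + 0\right) + i \sqrt{1789} = -20 + i \sqrt{1789}$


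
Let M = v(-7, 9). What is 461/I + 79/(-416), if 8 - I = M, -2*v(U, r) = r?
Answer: 381577/10400 ≈ 36.690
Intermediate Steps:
v(U, r) = -r/2
M = -9/2 (M = -½*9 = -9/2 ≈ -4.5000)
I = 25/2 (I = 8 - 1*(-9/2) = 8 + 9/2 = 25/2 ≈ 12.500)
461/I + 79/(-416) = 461/(25/2) + 79/(-416) = 461*(2/25) + 79*(-1/416) = 922/25 - 79/416 = 381577/10400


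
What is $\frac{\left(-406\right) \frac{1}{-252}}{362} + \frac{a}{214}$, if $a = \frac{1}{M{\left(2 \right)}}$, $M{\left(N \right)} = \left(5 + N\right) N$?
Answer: $\frac{11675}{2440242} \approx 0.0047844$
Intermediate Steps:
$M{\left(N \right)} = N \left(5 + N\right)$
$a = \frac{1}{14}$ ($a = \frac{1}{2 \left(5 + 2\right)} = \frac{1}{2 \cdot 7} = \frac{1}{14} \approx 0.071429$)
$\frac{\left(-406\right) \frac{1}{-252}}{362} + \frac{a}{214} = \frac{\left(-406\right) \frac{1}{-252}}{362} + \frac{1}{14 \cdot 214} = \left(-406\right) \left(- \frac{1}{252}\right) \frac{1}{362} + \frac{1}{14} \cdot \frac{1}{214} = \frac{29}{18} \cdot \frac{1}{362} + \frac{1}{2996} = \frac{29}{6516} + \frac{1}{2996} = \frac{11675}{2440242}$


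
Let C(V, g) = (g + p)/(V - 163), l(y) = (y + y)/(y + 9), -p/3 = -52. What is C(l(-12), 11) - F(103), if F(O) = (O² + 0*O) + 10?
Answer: -1646112/155 ≈ -10620.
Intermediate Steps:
p = 156 (p = -3*(-52) = 156)
l(y) = 2*y/(9 + y) (l(y) = (2*y)/(9 + y) = 2*y/(9 + y))
C(V, g) = (156 + g)/(-163 + V) (C(V, g) = (g + 156)/(V - 163) = (156 + g)/(-163 + V))
F(O) = 10 + O² (F(O) = (O² + 0) + 10 = O² + 10 = 10 + O²)
C(l(-12), 11) - F(103) = (156 + 11)/(-163 + 2*(-12)/(9 - 12)) - (10 + 103²) = 167/(-163 + 2*(-12)/(-3)) - (10 + 10609) = 167/(-163 + 2*(-12)*(-⅓)) - 1*10619 = 167/(-163 + 8) - 10619 = 167/(-155) - 10619 = -1/155*167 - 10619 = -167/155 - 10619 = -1646112/155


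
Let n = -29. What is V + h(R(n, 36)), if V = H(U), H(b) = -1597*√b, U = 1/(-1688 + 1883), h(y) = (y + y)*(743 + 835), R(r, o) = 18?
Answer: 56808 - 1597*√195/195 ≈ 56694.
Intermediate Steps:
h(y) = 3156*y (h(y) = (2*y)*1578 = 3156*y)
U = 1/195 ≈ 0.0051282
V = -1597*√195/195 ≈ -114.36
V + h(R(n, 36)) = -1597*√195/195 + 3156*18 = -1597*√195/195 + 56808 = 56808 - 1597*√195/195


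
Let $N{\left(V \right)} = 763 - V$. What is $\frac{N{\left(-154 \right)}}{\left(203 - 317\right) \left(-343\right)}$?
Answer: $\frac{131}{5586} \approx 0.023451$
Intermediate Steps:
$\frac{N{\left(-154 \right)}}{\left(203 - 317\right) \left(-343\right)} = \frac{763 - -154}{\left(203 - 317\right) \left(-343\right)} = \frac{763 + 154}{\left(-114\right) \left(-343\right)} = \frac{917}{39102} = 917 \cdot \frac{1}{39102} = \frac{131}{5586}$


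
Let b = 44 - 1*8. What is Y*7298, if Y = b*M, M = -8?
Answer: -2101824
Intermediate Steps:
b = 36 (b = 44 - 8 = 36)
Y = -288 (Y = 36*(-8) = -288)
Y*7298 = -288*7298 = -2101824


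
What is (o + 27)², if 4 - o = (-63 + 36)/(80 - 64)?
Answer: 273529/256 ≈ 1068.5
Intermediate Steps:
o = 91/16 (o = 4 - (-63 + 36)/(80 - 64) = 4 - (-27)/16 = 4 - 1*(-27/16) = 4 + 27/16 = 91/16 ≈ 5.6875)
(o + 27)² = (91/16 + 27)² = (523/16)² = 273529/256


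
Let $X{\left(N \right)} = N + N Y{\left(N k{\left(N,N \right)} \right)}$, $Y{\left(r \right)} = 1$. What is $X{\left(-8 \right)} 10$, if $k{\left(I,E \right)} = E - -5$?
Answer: $-160$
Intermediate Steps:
$k{\left(I,E \right)} = 5 + E$ ($k{\left(I,E \right)} = E + 5 = 5 + E$)
$X{\left(N \right)} = 2 N$ ($X{\left(N \right)} = N + N 1 = N + N = 2 N$)
$X{\left(-8 \right)} 10 = 2 \left(-8\right) 10 = \left(-16\right) 10 = -160$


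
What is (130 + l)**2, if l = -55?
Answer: 5625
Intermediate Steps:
(130 + l)**2 = (130 - 55)**2 = 75**2 = 5625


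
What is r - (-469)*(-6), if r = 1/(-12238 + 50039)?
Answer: -106372013/37801 ≈ -2814.0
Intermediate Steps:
r = 1/37801 ≈ 2.6454e-5
r - (-469)*(-6) = 1/37801 - (-469)*(-6) = 1/37801 - 1*2814 = 1/37801 - 2814 = -106372013/37801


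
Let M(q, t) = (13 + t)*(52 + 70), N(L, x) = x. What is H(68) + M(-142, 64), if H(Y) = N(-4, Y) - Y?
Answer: 9394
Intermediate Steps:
M(q, t) = 1586 + 122*t (M(q, t) = (13 + t)*122 = 1586 + 122*t)
H(Y) = 0 (H(Y) = Y - Y = 0)
H(68) + M(-142, 64) = 0 + (1586 + 122*64) = 0 + (1586 + 7808) = 0 + 9394 = 9394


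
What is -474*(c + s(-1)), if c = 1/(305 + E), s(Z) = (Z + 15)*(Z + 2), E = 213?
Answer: -1718961/259 ≈ -6636.9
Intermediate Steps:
s(Z) = (2 + Z)*(15 + Z) (s(Z) = (15 + Z)*(2 + Z) = (2 + Z)*(15 + Z))
c = 1/518 (c = 1/(305 + 213) = 1/518 ≈ 0.0019305)
-474*(c + s(-1)) = -474*(1/518 + (30 + (-1)² + 17*(-1))) = -474*(1/518 + (30 + 1 - 17)) = -474*(1/518 + 14) = -474*7253/518 = -1718961/259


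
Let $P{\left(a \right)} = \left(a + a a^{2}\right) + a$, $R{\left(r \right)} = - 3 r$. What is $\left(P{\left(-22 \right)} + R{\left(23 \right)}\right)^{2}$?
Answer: $115799121$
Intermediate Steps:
$P{\left(a \right)} = a^{3} + 2 a$ ($P{\left(a \right)} = \left(a + a^{3}\right) + a = a^{3} + 2 a$)
$\left(P{\left(-22 \right)} + R{\left(23 \right)}\right)^{2} = \left(- 22 \left(2 + \left(-22\right)^{2}\right) - 69\right)^{2} = \left(- 22 \left(2 + 484\right) - 69\right)^{2} = \left(\left(-22\right) 486 - 69\right)^{2} = \left(-10692 - 69\right)^{2} = \left(-10761\right)^{2} = 115799121$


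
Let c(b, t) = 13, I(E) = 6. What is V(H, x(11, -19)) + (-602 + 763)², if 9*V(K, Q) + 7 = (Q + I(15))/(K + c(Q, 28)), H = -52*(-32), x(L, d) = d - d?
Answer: 130404640/5031 ≈ 25920.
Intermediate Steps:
x(L, d) = 0
H = 1664
V(K, Q) = -7/9 + (6 + Q)/(9*(13 + K)) (V(K, Q) = -7/9 + ((Q + 6)/(K + 13))/9 = -7/9 + ((6 + Q)/(13 + K))/9 = -7/9 + (6 + Q)/(9*(13 + K)))
V(H, x(11, -19)) + (-602 + 763)² = (-85 + 0 - 7*1664)/(9*(13 + 1664)) + (-602 + 763)² = (⅑)*(-85 + 0 - 11648)/1677 + 161² = (⅑)*(1/1677)*(-11733) + 25921 = -3911/5031 + 25921 = 130404640/5031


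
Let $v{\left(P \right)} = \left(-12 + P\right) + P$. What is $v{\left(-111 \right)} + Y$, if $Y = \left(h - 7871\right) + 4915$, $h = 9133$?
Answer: $5943$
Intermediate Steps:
$v{\left(P \right)} = -12 + 2 P$
$Y = 6177$ ($Y = \left(9133 - 7871\right) + 4915 = 1262 + 4915 = 6177$)
$v{\left(-111 \right)} + Y = \left(-12 + 2 \left(-111\right)\right) + 6177 = \left(-12 - 222\right) + 6177 = -234 + 6177 = 5943$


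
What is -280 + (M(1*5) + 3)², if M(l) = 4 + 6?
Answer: -111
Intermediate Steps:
M(l) = 10
-280 + (M(1*5) + 3)² = -280 + (10 + 3)² = -280 + 13² = -280 + 169 = -111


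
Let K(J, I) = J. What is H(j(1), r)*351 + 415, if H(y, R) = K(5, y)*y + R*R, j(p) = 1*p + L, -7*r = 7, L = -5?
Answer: -6254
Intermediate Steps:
r = -1 (r = -⅐*7 = -1)
j(p) = -5 + p (j(p) = 1*p - 5 = p - 5 = -5 + p)
H(y, R) = R² + 5*y (H(y, R) = 5*y + R*R = 5*y + R² = R² + 5*y)
H(j(1), r)*351 + 415 = ((-1)² + 5*(-5 + 1))*351 + 415 = (1 + 5*(-4))*351 + 415 = (1 - 20)*351 + 415 = -19*351 + 415 = -6669 + 415 = -6254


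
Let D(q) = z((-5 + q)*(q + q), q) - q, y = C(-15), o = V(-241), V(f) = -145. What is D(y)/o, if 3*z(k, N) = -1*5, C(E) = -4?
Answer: -7/435 ≈ -0.016092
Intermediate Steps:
o = -145
y = -4
z(k, N) = -5/3 (z(k, N) = (-1*5)/3 = (⅓)*(-5) = -5/3)
D(q) = -5/3 - q
D(y)/o = (-5/3 - 1*(-4))/(-145) = (-5/3 + 4)*(-1/145) = (7/3)*(-1/145) = -7/435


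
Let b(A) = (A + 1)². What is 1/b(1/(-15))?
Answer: 225/196 ≈ 1.1480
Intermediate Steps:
b(A) = (1 + A)²
1/b(1/(-15)) = 1/((1 + 1/(-15))²) = 1/((1 - 1/15)²) = 1/((14/15)²) = 1/(196/225) = 225/196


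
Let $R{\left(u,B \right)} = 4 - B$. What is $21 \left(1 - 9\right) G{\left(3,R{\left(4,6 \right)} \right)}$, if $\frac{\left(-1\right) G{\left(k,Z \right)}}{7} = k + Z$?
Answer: $1176$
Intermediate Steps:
$G{\left(k,Z \right)} = - 7 Z - 7 k$ ($G{\left(k,Z \right)} = - 7 \left(k + Z\right) = - 7 \left(Z + k\right) = - 7 Z - 7 k$)
$21 \left(1 - 9\right) G{\left(3,R{\left(4,6 \right)} \right)} = 21 \left(1 - 9\right) \left(- 7 \left(4 - 6\right) - 21\right) = 21 \left(-8\right) \left(\left(-7\right) \left(-2\right) - 21\right) = - 168 \left(14 - 21\right) = \left(-168\right) \left(-7\right) = 1176$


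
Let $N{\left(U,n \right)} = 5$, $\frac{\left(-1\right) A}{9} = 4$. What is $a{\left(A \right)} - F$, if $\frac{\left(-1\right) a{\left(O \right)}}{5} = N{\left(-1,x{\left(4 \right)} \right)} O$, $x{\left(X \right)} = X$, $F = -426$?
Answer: $1326$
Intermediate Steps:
$A = -36$ ($A = \left(-9\right) 4 = -36$)
$a{\left(O \right)} = - 25 O$ ($a{\left(O \right)} = - 5 \cdot 5 O = - 25 O$)
$a{\left(A \right)} - F = \left(-25\right) \left(-36\right) - -426 = 900 + 426 = 1326$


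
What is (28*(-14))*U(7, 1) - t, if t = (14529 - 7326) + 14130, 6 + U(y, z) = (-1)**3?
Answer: -18589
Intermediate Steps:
U(y, z) = -7 (U(y, z) = -6 + (-1)**3 = -6 - 1 = -7)
t = 21333 (t = 7203 + 14130 = 21333)
(28*(-14))*U(7, 1) - t = (28*(-14))*(-7) - 1*21333 = -392*(-7) - 21333 = 2744 - 21333 = -18589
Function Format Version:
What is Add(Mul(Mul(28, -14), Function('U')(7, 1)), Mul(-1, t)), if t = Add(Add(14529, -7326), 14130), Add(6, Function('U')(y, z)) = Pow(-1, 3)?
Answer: -18589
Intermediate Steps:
Function('U')(y, z) = -7 (Function('U')(y, z) = Add(-6, Pow(-1, 3)) = Add(-6, -1) = -7)
t = 21333 (t = Add(7203, 14130) = 21333)
Add(Mul(Mul(28, -14), Function('U')(7, 1)), Mul(-1, t)) = Add(Mul(Mul(28, -14), -7), Mul(-1, 21333)) = Add(Mul(-392, -7), -21333) = Add(2744, -21333) = -18589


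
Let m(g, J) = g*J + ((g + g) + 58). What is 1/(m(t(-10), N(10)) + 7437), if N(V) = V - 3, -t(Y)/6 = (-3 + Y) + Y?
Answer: 1/8737 ≈ 0.00011446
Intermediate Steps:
t(Y) = 18 - 12*Y (t(Y) = -6*((-3 + Y) + Y) = -6*(-3 + 2*Y) = 18 - 12*Y)
N(V) = -3 + V
m(g, J) = 58 + 2*g + J*g (m(g, J) = J*g + (2*g + 58) = J*g + (58 + 2*g) = 58 + 2*g + J*g)
1/(m(t(-10), N(10)) + 7437) = 1/((58 + 2*(18 - 12*(-10)) + (-3 + 10)*(18 - 12*(-10))) + 7437) = 1/((58 + 2*(18 + 120) + 7*(18 + 120)) + 7437) = 1/((58 + 2*138 + 7*138) + 7437) = 1/((58 + 276 + 966) + 7437) = 1/(1300 + 7437) = 1/8737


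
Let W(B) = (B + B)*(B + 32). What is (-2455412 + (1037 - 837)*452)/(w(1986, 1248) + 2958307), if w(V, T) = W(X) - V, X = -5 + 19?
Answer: -2365012/2957609 ≈ -0.79964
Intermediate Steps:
X = 14
W(B) = 2*B*(32 + B) (W(B) = (2*B)*(32 + B) = 2*B*(32 + B))
w(V, T) = 1288 - V (w(V, T) = 2*14*(32 + 14) - V = 2*14*46 - V = 1288 - V)
(-2455412 + (1037 - 837)*452)/(w(1986, 1248) + 2958307) = (-2455412 + (1037 - 837)*452)/((1288 - 1*1986) + 2958307) = (-2455412 + 200*452)/((1288 - 1986) + 2958307) = (-2455412 + 90400)/(-698 + 2958307) = -2365012/2957609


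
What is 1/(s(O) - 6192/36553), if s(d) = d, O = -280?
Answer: -36553/10241032 ≈ -0.0035693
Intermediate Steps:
1/(s(O) - 6192/36553) = 1/(-280 - 6192/36553) = 1/(-10241032/36553) = -36553/10241032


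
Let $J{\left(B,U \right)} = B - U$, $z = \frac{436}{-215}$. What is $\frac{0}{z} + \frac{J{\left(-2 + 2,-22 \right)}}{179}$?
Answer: $\frac{22}{179} \approx 0.12291$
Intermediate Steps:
$z = - \frac{436}{215}$ ($z = 436 \left(- \frac{1}{215}\right) = - \frac{436}{215} \approx -2.0279$)
$\frac{0}{z} + \frac{J{\left(-2 + 2,-22 \right)}}{179} = \frac{0}{- \frac{436}{215}} + \frac{\left(-2 + 2\right) - -22}{179} = 0 \left(- \frac{215}{436}\right) + \left(0 + 22\right) \frac{1}{179} = 0 + 22 \cdot \frac{1}{179} = 0 + \frac{22}{179} = \frac{22}{179}$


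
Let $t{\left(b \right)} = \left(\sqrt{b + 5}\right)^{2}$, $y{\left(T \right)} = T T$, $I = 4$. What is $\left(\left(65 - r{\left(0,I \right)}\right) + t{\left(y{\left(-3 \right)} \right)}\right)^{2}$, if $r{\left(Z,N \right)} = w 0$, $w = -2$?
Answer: $6241$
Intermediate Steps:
$r{\left(Z,N \right)} = 0$ ($r{\left(Z,N \right)} = \left(-2\right) 0 = 0$)
$y{\left(T \right)} = T^{2}$
$t{\left(b \right)} = 5 + b$ ($t{\left(b \right)} = \left(\sqrt{5 + b}\right)^{2} = 5 + b$)
$\left(\left(65 - r{\left(0,I \right)}\right) + t{\left(y{\left(-3 \right)} \right)}\right)^{2} = \left(\left(65 - 0\right) + \left(5 + \left(-3\right)^{2}\right)\right)^{2} = \left(\left(65 + 0\right) + \left(5 + 9\right)\right)^{2} = \left(65 + 14\right)^{2} = 79^{2} = 6241$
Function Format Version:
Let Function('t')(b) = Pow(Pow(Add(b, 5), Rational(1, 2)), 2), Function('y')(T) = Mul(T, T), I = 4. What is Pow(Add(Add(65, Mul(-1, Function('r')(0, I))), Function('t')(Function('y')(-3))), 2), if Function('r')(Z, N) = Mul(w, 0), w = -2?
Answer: 6241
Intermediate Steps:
Function('r')(Z, N) = 0 (Function('r')(Z, N) = Mul(-2, 0) = 0)
Function('y')(T) = Pow(T, 2)
Function('t')(b) = Add(5, b) (Function('t')(b) = Pow(Pow(Add(5, b), Rational(1, 2)), 2) = Add(5, b))
Pow(Add(Add(65, Mul(-1, Function('r')(0, I))), Function('t')(Function('y')(-3))), 2) = Pow(Add(Add(65, Mul(-1, 0)), Add(5, Pow(-3, 2))), 2) = Pow(Add(Add(65, 0), Add(5, 9)), 2) = Pow(Add(65, 14), 2) = Pow(79, 2) = 6241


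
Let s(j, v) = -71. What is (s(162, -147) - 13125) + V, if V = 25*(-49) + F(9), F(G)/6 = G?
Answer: -14367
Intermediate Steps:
F(G) = 6*G
V = -1171 (V = 25*(-49) + 6*9 = -1225 + 54 = -1171)
(s(162, -147) - 13125) + V = (-71 - 13125) - 1171 = -13196 - 1171 = -14367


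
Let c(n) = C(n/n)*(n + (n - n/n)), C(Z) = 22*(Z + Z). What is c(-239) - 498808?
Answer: -519884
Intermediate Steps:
C(Z) = 44*Z (C(Z) = 22*(2*Z) = 44*Z)
c(n) = -44 + 88*n (c(n) = (44*(n/n))*(n + (n - n/n)) = (44*1)*(n + (n - 1*1)) = 44*(n + (n - 1)) = 44*(n + (-1 + n)) = 44*(-1 + 2*n) = -44 + 88*n)
c(-239) - 498808 = (-44 + 88*(-239)) - 498808 = (-44 - 21032) - 498808 = -21076 - 498808 = -519884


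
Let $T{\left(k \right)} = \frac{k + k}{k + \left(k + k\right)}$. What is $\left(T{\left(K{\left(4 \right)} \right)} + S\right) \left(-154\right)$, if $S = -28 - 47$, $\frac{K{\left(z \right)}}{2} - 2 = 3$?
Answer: $\frac{34342}{3} \approx 11447.0$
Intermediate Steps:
$K{\left(z \right)} = 10$ ($K{\left(z \right)} = 4 + 2 \cdot 3 = 4 + 6 = 10$)
$T{\left(k \right)} = \frac{2}{3}$ ($T{\left(k \right)} = \frac{2 k}{k + 2 k} = \frac{2 k}{3 k} = 2 k \frac{1}{3 k} = \frac{2}{3}$)
$S = -75$
$\left(T{\left(K{\left(4 \right)} \right)} + S\right) \left(-154\right) = \left(\frac{2}{3} - 75\right) \left(-154\right) = \left(- \frac{223}{3}\right) \left(-154\right) = \frac{34342}{3}$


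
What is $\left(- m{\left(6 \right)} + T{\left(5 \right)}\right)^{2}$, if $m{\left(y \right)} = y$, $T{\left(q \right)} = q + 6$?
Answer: $25$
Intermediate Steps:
$T{\left(q \right)} = 6 + q$
$\left(- m{\left(6 \right)} + T{\left(5 \right)}\right)^{2} = \left(\left(-1\right) 6 + \left(6 + 5\right)\right)^{2} = \left(-6 + 11\right)^{2} = 5^{2} = 25$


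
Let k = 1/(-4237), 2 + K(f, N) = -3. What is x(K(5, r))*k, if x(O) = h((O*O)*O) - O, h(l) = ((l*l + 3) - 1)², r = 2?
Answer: -244203134/4237 ≈ -57636.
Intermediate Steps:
K(f, N) = -5 (K(f, N) = -2 - 3 = -5)
h(l) = (2 + l²)² (h(l) = ((l² + 3) - 1)² = ((3 + l²) - 1)² = (2 + l²)²)
x(O) = (2 + O⁶)² - O (x(O) = (2 + ((O*O)*O)²)² - O = (2 + (O²*O)²)² - O = (2 + (O³)²)² - O = (2 + O⁶)² - O)
k = -1/4237 ≈ -0.00023602
x(K(5, r))*k = ((2 + (-5)⁶)² - 1*(-5))*(-1/4237) = ((2 + 15625)² + 5)*(-1/4237) = (15627² + 5)*(-1/4237) = (244203129 + 5)*(-1/4237) = 244203134*(-1/4237) = -244203134/4237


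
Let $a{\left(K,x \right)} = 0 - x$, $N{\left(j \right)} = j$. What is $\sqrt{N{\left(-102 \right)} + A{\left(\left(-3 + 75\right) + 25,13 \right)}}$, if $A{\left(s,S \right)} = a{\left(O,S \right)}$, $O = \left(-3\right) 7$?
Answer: $i \sqrt{115} \approx 10.724 i$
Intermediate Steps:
$O = -21$
$a{\left(K,x \right)} = - x$
$A{\left(s,S \right)} = - S$
$\sqrt{N{\left(-102 \right)} + A{\left(\left(-3 + 75\right) + 25,13 \right)}} = \sqrt{-102 - 13} = \sqrt{-115} = i \sqrt{115}$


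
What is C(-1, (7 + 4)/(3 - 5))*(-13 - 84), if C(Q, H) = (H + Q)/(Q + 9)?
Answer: 1261/16 ≈ 78.813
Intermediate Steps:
C(Q, H) = (H + Q)/(9 + Q)
C(-1, (7 + 4)/(3 - 5))*(-13 - 84) = (((7 + 4)/(3 - 5) - 1)/(9 - 1))*(-13 - 84) = ((11/(-2) - 1)/8)*(-97) = ((11*(-½) - 1)/8)*(-97) = ((-11/2 - 1)/8)*(-97) = ((⅛)*(-13/2))*(-97) = -13/16*(-97) = 1261/16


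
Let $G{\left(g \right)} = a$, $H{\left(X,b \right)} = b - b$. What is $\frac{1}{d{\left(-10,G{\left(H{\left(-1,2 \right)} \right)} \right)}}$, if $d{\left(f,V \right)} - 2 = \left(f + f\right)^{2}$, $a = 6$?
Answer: $\frac{1}{402} \approx 0.0024876$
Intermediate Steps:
$H{\left(X,b \right)} = 0$
$G{\left(g \right)} = 6$
$d{\left(f,V \right)} = 2 + 4 f^{2}$ ($d{\left(f,V \right)} = 2 + \left(f + f\right)^{2} = 2 + \left(2 f\right)^{2} = 2 + 4 f^{2}$)
$\frac{1}{d{\left(-10,G{\left(H{\left(-1,2 \right)} \right)} \right)}} = \frac{1}{2 + 4 \left(-10\right)^{2}} = \frac{1}{2 + 4 \cdot 100} = \frac{1}{2 + 400} = \frac{1}{402}$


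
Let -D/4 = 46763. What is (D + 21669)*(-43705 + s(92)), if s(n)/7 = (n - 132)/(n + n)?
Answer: 166251260750/23 ≈ 7.2283e+9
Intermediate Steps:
D = -187052 (D = -4*46763 = -187052)
s(n) = 7*(-132 + n)/(2*n) (s(n) = 7*((n - 132)/(n + n)) = 7*((-132 + n)/((2*n))) = 7*((-132 + n)*(1/(2*n))) = 7*((-132 + n)/(2*n)) = 7*(-132 + n)/(2*n))
(D + 21669)*(-43705 + s(92)) = (-187052 + 21669)*(-43705 + (7/2 - 462/92)) = -165383*(-43705 + (7/2 - 462*1/92)) = -165383*(-43705 + (7/2 - 231/46)) = -165383*(-43705 - 35/23) = -165383*(-1005250/23) = 166251260750/23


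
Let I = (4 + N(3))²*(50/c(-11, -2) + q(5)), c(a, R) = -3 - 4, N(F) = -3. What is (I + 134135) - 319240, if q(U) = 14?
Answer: -1295687/7 ≈ -1.8510e+5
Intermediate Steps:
c(a, R) = -7
I = 48/7 (I = (4 - 3)²*(50/(-7) + 14) = 1²*(50*(-⅐) + 14) = 1*(-50/7 + 14) = 1*(48/7) = 48/7 ≈ 6.8571)
(I + 134135) - 319240 = (48/7 + 134135) - 319240 = 938993/7 - 319240 = -1295687/7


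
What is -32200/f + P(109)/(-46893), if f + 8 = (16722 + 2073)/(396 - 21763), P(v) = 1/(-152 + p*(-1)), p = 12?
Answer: 5291164790054531/1459117148412 ≈ 3626.3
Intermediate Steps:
P(v) = -1/164 (P(v) = 1/(-152 + 12*(-1)) = 1/(-152 - 12) = 1/(-164) = -1/164)
f = -189731/21367 (f = -8 + (16722 + 2073)/(396 - 21763) = -8 + 18795/(-21367) = -8 + 18795*(-1/21367) = -8 - 18795/21367 = -189731/21367 ≈ -8.8796)
-32200/f + P(109)/(-46893) = -32200/(-189731/21367) - 1/164/(-46893) = -32200*(-21367/189731) - 1/164*(-1/46893) = 688017400/189731 + 1/7690452 = 5291164790054531/1459117148412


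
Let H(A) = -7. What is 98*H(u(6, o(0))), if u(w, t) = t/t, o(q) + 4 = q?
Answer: -686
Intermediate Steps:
o(q) = -4 + q
u(w, t) = 1
98*H(u(6, o(0))) = 98*(-7) = -686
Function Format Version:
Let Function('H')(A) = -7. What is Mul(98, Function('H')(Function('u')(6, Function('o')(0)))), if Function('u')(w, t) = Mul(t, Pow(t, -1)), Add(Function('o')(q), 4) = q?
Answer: -686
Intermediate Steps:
Function('o')(q) = Add(-4, q)
Function('u')(w, t) = 1
Mul(98, Function('H')(Function('u')(6, Function('o')(0)))) = Mul(98, -7) = -686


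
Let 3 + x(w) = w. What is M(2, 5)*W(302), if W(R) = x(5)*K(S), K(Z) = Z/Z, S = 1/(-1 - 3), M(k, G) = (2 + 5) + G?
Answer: 24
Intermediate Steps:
M(k, G) = 7 + G
x(w) = -3 + w
S = -¼ (S = 1/(-4) = -¼ ≈ -0.25000)
K(Z) = 1
W(R) = 2 (W(R) = (-3 + 5)*1 = 2*1 = 2)
M(2, 5)*W(302) = (7 + 5)*2 = 12*2 = 24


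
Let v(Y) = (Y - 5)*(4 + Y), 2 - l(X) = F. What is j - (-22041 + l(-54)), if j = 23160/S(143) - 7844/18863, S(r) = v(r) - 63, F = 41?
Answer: 2807685810596/127155483 ≈ 22081.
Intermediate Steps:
l(X) = -39 (l(X) = 2 - 1*41 = 2 - 41 = -39)
v(Y) = (-5 + Y)*(4 + Y)
S(r) = -83 + r**2 - r (S(r) = (-20 + r**2 - r) - 63 = -83 + r**2 - r)
j = 92745956/127155483 (j = 23160/(-83 + 143**2 - 1*143) - 7844/18863 = 23160/(-83 + 20449 - 143) - 7844*1/18863 = 23160/20223 - 7844/18863 = 23160*(1/20223) - 7844/18863 = 7720/6741 - 7844/18863 = 92745956/127155483 ≈ 0.72939)
j - (-22041 + l(-54)) = 92745956/127155483 - (-22041 - 39) = 92745956/127155483 - 1*(-22080) = 92745956/127155483 + 22080 = 2807685810596/127155483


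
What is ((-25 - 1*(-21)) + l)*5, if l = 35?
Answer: 155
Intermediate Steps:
((-25 - 1*(-21)) + l)*5 = ((-25 - 1*(-21)) + 35)*5 = ((-25 + 21) + 35)*5 = (-4 + 35)*5 = 31*5 = 155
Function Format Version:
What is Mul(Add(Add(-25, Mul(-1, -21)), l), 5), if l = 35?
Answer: 155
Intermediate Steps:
Mul(Add(Add(-25, Mul(-1, -21)), l), 5) = Mul(Add(Add(-25, Mul(-1, -21)), 35), 5) = Mul(Add(Add(-25, 21), 35), 5) = Mul(Add(-4, 35), 5) = Mul(31, 5) = 155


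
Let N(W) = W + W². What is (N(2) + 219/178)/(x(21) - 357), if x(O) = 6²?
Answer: -429/19046 ≈ -0.022524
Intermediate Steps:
x(O) = 36
(N(2) + 219/178)/(x(21) - 357) = (2*(1 + 2) + 219/178)/(36 - 357) = (2*3 + 219*(1/178))/(-321) = (6 + 219/178)*(-1/321) = (1287/178)*(-1/321) = -429/19046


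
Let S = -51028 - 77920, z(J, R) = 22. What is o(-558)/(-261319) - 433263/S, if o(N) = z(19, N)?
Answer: 113217017041/33696562412 ≈ 3.3599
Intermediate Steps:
o(N) = 22
S = -128948
o(-558)/(-261319) - 433263/S = 22/(-261319) - 433263/(-128948) = 22*(-1/261319) - 433263*(-1/128948) = -22/261319 + 433263/128948 = 113217017041/33696562412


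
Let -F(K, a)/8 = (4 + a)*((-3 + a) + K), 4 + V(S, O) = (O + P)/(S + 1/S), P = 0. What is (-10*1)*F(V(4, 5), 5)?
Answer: -10080/17 ≈ -592.94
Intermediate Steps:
V(S, O) = -4 + O/(S + 1/S) (V(S, O) = -4 + (O + 0)/(S + 1/S) = -4 + O/(S + 1/S))
F(K, a) = -8*(4 + a)*(-3 + K + a) (F(K, a) = -8*(4 + a)*((-3 + a) + K) = -8*(4 + a)*(-3 + K + a))
(-10*1)*F(V(4, 5), 5) = (-10*1)*(96 - 32*(-4 - 4*4² + 5*4)/(1 + 4²) - 8*5 - 8*5² - 8*(-4 - 4*4² + 5*4)/(1 + 4²)*5) = -10*(96 - 32*(-4 - 4*16 + 20)/(1 + 16) - 40 - 8*25 - 8*(-4 - 4*16 + 20)/(1 + 16)*5) = -10*(96 - 32*(-4 - 64 + 20)/17 - 40 - 200 - 8*(-4 - 64 + 20)/17*5) = -10*(96 - 32*(-48)/17 - 40 - 200 - 8*(1/17)*(-48)*5) = -10*(96 - 32*(-48/17) - 40 - 200 - 8*(-48/17)*5) = -10*(96 + 1536/17 - 40 - 200 + 1920/17) = -10*1008/17 = -10080/17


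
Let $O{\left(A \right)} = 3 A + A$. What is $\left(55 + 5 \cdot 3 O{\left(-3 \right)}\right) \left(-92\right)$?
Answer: $11500$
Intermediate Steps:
$O{\left(A \right)} = 4 A$
$\left(55 + 5 \cdot 3 O{\left(-3 \right)}\right) \left(-92\right) = \left(55 + 5 \cdot 3 \cdot 4 \left(-3\right)\right) \left(-92\right) = \left(55 + 15 \left(-12\right)\right) \left(-92\right) = \left(55 - 180\right) \left(-92\right) = \left(-125\right) \left(-92\right) = 11500$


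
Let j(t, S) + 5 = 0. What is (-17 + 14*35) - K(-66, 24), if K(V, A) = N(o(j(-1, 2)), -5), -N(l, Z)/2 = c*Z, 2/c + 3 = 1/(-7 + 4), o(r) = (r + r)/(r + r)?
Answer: 479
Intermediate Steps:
j(t, S) = -5 (j(t, S) = -5 + 0 = -5)
o(r) = 1 (o(r) = (2*r)/((2*r)) = (2*r)*(1/(2*r)) = 1)
c = -⅗ (c = 2/(-3 + 1/(-7 + 4)) = 2/(-3 + 1/(-3)) = 2/(-3 - ⅓) = 2/(-10/3) = 2*(-3/10) = -⅗ ≈ -0.60000)
N(l, Z) = 6*Z/5 (N(l, Z) = -(-6)*Z/5 = 6*Z/5)
K(V, A) = -6 (K(V, A) = (6/5)*(-5) = -6)
(-17 + 14*35) - K(-66, 24) = (-17 + 14*35) - 1*(-6) = (-17 + 490) + 6 = 473 + 6 = 479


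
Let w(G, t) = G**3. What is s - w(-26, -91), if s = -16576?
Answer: 1000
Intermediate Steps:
s - w(-26, -91) = -16576 - 1*(-26)**3 = -16576 - 1*(-17576) = -16576 + 17576 = 1000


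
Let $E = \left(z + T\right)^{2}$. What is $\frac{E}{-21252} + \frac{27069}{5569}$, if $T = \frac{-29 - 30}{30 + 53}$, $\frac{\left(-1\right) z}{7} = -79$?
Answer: $- \frac{644927765289}{67944133411} \approx -9.492$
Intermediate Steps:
$z = 553$ ($z = \left(-7\right) \left(-79\right) = 553$)
$T = - \frac{59}{83} \approx -0.71084$
$E = \frac{2101305600}{6889}$ ($E = \left(553 - \frac{59}{83}\right)^{2} = \left(\frac{45840}{83}\right)^{2} = \frac{2101305600}{6889} \approx 3.0502 \cdot 10^{5}$)
$\frac{E}{-21252} + \frac{27069}{5569} = \frac{2101305600}{6889 \left(-21252\right)} + \frac{27069}{5569} = \frac{2101305600}{6889} \left(- \frac{1}{21252}\right) + 27069 \cdot \frac{1}{5569} = - \frac{175108800}{12200419} + \frac{27069}{5569} = - \frac{644927765289}{67944133411}$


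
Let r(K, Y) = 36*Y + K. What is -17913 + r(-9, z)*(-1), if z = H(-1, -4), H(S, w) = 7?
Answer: -18156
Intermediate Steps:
z = 7
r(K, Y) = K + 36*Y
-17913 + r(-9, z)*(-1) = -17913 + (-9 + 36*7)*(-1) = -17913 + (-9 + 252)*(-1) = -17913 + 243*(-1) = -17913 - 243 = -18156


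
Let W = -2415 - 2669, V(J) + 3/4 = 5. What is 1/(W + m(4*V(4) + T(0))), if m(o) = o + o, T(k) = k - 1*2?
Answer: -1/5054 ≈ -0.00019786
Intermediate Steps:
T(k) = -2 + k (T(k) = k - 2 = -2 + k)
V(J) = 17/4 (V(J) = -¾ + 5 = 17/4)
m(o) = 2*o
W = -5084
1/(W + m(4*V(4) + T(0))) = 1/(-5084 + 2*(4*(17/4) + (-2 + 0))) = 1/(-5084 + 2*(17 - 2)) = 1/(-5084 + 2*15) = 1/(-5084 + 30) = 1/(-5054) = -1/5054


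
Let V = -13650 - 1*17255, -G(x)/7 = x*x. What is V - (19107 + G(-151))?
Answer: 109595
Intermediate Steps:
G(x) = -7*x² (G(x) = -7*x*x = -7*x²)
V = -30905 (V = -13650 - 17255 = -30905)
V - (19107 + G(-151)) = -30905 - (19107 - 7*(-151)²) = -30905 - (19107 - 7*22801) = -30905 - (19107 - 159607) = -30905 - 1*(-140500) = -30905 + 140500 = 109595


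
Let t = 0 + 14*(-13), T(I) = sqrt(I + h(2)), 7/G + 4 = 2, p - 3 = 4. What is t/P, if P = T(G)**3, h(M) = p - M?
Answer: -364*sqrt(6)/9 ≈ -99.068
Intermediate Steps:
p = 7 (p = 3 + 4 = 7)
h(M) = 7 - M
G = -7/2 (G = 7/(-4 + 2) = 7/(-2) = 7*(-1/2) = -7/2 ≈ -3.5000)
T(I) = sqrt(5 + I) (T(I) = sqrt(I + (7 - 1*2)) = sqrt(I + (7 - 2)) = sqrt(I + 5) = sqrt(5 + I))
t = -182 (t = 0 - 182 = -182)
P = 3*sqrt(6)/4 (P = (sqrt(5 - 7/2))**3 = (sqrt(3/2))**3 = (sqrt(6)/2)**3 = 3*sqrt(6)/4 ≈ 1.8371)
t/P = -182*2*sqrt(6)/9 = -364*sqrt(6)/9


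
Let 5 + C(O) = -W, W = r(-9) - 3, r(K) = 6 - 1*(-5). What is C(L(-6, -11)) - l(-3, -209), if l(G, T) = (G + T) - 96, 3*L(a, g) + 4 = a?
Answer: 295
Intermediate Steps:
L(a, g) = -4/3 + a/3
l(G, T) = -96 + G + T
r(K) = 11 (r(K) = 6 + 5 = 11)
W = 8 (W = 11 - 3 = 8)
C(O) = -13 (C(O) = -5 - 1*8 = -5 - 8 = -13)
C(L(-6, -11)) - l(-3, -209) = -13 - (-96 - 3 - 209) = -13 - 1*(-308) = -13 + 308 = 295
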